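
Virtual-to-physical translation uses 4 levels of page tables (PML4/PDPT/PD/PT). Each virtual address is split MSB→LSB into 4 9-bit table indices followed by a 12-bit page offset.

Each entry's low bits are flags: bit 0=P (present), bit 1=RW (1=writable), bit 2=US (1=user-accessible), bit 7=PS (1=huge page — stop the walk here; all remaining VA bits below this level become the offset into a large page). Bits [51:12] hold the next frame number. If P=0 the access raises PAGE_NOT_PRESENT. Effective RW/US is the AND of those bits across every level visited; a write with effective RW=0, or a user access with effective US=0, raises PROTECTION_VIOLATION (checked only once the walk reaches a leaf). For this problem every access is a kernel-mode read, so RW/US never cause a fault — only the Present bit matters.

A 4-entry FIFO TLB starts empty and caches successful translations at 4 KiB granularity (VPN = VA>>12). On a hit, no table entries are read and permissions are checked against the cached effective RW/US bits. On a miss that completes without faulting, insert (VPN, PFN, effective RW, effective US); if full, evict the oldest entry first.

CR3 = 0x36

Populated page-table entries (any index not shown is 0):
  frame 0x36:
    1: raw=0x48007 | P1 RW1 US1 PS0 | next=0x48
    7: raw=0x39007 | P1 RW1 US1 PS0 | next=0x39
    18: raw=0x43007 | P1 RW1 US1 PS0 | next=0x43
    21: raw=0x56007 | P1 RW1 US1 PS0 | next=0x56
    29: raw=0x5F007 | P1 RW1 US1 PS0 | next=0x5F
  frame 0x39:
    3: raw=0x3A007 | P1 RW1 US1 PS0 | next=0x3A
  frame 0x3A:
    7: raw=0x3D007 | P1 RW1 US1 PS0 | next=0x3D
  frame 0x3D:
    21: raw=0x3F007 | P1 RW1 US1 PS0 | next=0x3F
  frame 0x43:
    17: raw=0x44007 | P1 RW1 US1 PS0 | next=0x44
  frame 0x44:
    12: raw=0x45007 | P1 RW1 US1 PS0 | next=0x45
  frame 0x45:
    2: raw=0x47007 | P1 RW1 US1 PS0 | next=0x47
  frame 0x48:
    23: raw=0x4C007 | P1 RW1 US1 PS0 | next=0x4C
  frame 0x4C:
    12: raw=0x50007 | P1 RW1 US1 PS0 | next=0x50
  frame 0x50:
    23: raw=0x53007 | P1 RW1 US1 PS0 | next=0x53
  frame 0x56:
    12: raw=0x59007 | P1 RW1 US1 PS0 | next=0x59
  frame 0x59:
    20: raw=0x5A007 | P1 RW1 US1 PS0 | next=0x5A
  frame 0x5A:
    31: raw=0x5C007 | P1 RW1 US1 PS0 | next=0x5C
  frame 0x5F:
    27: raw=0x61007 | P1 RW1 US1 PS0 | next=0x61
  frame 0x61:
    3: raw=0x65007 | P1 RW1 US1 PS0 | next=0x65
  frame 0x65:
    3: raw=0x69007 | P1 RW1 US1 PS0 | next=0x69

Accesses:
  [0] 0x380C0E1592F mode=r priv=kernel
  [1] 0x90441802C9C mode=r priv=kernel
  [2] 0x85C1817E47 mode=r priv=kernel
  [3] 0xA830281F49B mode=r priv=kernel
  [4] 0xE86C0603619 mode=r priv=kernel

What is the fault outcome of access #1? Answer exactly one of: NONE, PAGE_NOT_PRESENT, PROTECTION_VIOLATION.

Per-access translation:
#0 VA=0x380C0E1592F (r,kernel):
  [0] read 0x36 idx=7: raw=0x39007 flags P=1 W=1 U=1 S=0
  [1] read 0x39 idx=3: raw=0x3A007 flags P=1 W=1 U=1 S=0
  [2] read 0x3A idx=7: raw=0x3D007 flags P=1 W=1 U=1 S=0
  [3] read 0x3D idx=21: raw=0x3F007 flags P=1 W=1 U=1 S=0
  ⇒ phys 0x3F92F  [4 reads]
#1 VA=0x90441802C9C (r,kernel):
  [0] read 0x36 idx=18: raw=0x43007 flags P=1 W=1 U=1 S=0
  [1] read 0x43 idx=17: raw=0x44007 flags P=1 W=1 U=1 S=0
  [2] read 0x44 idx=12: raw=0x45007 flags P=1 W=1 U=1 S=0
  [3] read 0x45 idx=2: raw=0x47007 flags P=1 W=1 U=1 S=0
  ⇒ phys 0x47C9C  [4 reads]
#2 VA=0x85C1817E47 (r,kernel):
  [0] read 0x36 idx=1: raw=0x48007 flags P=1 W=1 U=1 S=0
  [1] read 0x48 idx=23: raw=0x4C007 flags P=1 W=1 U=1 S=0
  [2] read 0x4C idx=12: raw=0x50007 flags P=1 W=1 U=1 S=0
  [3] read 0x50 idx=23: raw=0x53007 flags P=1 W=1 U=1 S=0
  ⇒ phys 0x53E47  [4 reads]
#3 VA=0xA830281F49B (r,kernel):
  [0] read 0x36 idx=21: raw=0x56007 flags P=1 W=1 U=1 S=0
  [1] read 0x56 idx=12: raw=0x59007 flags P=1 W=1 U=1 S=0
  [2] read 0x59 idx=20: raw=0x5A007 flags P=1 W=1 U=1 S=0
  [3] read 0x5A idx=31: raw=0x5C007 flags P=1 W=1 U=1 S=0
  ⇒ phys 0x5C49B  [4 reads]
#4 VA=0xE86C0603619 (r,kernel):
  [0] read 0x36 idx=29: raw=0x5F007 flags P=1 W=1 U=1 S=0
  [1] read 0x5F idx=27: raw=0x61007 flags P=1 W=1 U=1 S=0
  [2] read 0x61 idx=3: raw=0x65007 flags P=1 W=1 U=1 S=0
  [3] read 0x65 idx=3: raw=0x69007 flags P=1 W=1 U=1 S=0
  ⇒ phys 0x69619  [4 reads]

Access #1 fault: NONE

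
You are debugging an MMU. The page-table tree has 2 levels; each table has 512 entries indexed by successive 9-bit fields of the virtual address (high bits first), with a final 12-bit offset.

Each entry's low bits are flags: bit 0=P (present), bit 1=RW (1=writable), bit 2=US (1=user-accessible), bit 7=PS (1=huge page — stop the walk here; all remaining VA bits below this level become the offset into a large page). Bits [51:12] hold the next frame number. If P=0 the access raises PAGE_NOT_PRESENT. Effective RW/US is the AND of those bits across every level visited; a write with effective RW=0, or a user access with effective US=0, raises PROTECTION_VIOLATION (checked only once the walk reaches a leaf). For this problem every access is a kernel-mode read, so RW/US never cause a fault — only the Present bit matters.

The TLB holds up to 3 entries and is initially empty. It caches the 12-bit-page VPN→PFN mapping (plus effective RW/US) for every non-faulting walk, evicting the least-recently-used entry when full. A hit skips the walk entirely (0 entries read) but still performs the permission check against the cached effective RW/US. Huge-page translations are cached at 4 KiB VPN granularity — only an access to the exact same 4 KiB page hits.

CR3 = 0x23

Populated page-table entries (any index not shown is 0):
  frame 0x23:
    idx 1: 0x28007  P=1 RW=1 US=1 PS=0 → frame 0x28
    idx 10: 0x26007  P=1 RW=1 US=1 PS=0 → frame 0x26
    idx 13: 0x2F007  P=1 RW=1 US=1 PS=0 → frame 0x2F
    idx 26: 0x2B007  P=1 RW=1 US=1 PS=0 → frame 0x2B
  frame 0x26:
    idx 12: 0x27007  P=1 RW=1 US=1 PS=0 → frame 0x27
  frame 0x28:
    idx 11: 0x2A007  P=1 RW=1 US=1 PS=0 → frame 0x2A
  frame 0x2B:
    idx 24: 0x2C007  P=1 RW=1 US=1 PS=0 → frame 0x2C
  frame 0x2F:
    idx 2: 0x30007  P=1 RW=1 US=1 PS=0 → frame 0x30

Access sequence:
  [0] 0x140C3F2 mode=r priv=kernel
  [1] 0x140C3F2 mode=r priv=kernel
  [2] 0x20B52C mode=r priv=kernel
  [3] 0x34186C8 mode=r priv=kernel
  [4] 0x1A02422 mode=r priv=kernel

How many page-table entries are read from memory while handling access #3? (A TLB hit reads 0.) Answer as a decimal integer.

Walk each access:
#0 VA=0x140C3F2 (r,kernel):
  L0: frame=0x23 idx=10 entry=0x26007 [P=1 RW=1 US=1 PS=0]
  L1: frame=0x26 idx=12 entry=0x27007 [P=1 RW=1 US=1 PS=0]
  ✓ 0x273F2  — 2 lookups
#1 VA=0x140C3F2 (r,kernel):
  TLB hit vpn=0x140C → PA=0x273F2
#2 VA=0x20B52C (r,kernel):
  L0: frame=0x23 idx=1 entry=0x28007 [P=1 RW=1 US=1 PS=0]
  L1: frame=0x28 idx=11 entry=0x2A007 [P=1 RW=1 US=1 PS=0]
  ✓ 0x2A52C  — 2 lookups
#3 VA=0x34186C8 (r,kernel):
  L0: frame=0x23 idx=26 entry=0x2B007 [P=1 RW=1 US=1 PS=0]
  L1: frame=0x2B idx=24 entry=0x2C007 [P=1 RW=1 US=1 PS=0]
  ✓ 0x2C6C8  — 2 lookups
#4 VA=0x1A02422 (r,kernel):
  L0: frame=0x23 idx=13 entry=0x2F007 [P=1 RW=1 US=1 PS=0]
  L1: frame=0x2F idx=2 entry=0x30007 [P=1 RW=1 US=1 PS=0]
  ✓ 0x30422  — 2 lookups

Entries read for #3: 2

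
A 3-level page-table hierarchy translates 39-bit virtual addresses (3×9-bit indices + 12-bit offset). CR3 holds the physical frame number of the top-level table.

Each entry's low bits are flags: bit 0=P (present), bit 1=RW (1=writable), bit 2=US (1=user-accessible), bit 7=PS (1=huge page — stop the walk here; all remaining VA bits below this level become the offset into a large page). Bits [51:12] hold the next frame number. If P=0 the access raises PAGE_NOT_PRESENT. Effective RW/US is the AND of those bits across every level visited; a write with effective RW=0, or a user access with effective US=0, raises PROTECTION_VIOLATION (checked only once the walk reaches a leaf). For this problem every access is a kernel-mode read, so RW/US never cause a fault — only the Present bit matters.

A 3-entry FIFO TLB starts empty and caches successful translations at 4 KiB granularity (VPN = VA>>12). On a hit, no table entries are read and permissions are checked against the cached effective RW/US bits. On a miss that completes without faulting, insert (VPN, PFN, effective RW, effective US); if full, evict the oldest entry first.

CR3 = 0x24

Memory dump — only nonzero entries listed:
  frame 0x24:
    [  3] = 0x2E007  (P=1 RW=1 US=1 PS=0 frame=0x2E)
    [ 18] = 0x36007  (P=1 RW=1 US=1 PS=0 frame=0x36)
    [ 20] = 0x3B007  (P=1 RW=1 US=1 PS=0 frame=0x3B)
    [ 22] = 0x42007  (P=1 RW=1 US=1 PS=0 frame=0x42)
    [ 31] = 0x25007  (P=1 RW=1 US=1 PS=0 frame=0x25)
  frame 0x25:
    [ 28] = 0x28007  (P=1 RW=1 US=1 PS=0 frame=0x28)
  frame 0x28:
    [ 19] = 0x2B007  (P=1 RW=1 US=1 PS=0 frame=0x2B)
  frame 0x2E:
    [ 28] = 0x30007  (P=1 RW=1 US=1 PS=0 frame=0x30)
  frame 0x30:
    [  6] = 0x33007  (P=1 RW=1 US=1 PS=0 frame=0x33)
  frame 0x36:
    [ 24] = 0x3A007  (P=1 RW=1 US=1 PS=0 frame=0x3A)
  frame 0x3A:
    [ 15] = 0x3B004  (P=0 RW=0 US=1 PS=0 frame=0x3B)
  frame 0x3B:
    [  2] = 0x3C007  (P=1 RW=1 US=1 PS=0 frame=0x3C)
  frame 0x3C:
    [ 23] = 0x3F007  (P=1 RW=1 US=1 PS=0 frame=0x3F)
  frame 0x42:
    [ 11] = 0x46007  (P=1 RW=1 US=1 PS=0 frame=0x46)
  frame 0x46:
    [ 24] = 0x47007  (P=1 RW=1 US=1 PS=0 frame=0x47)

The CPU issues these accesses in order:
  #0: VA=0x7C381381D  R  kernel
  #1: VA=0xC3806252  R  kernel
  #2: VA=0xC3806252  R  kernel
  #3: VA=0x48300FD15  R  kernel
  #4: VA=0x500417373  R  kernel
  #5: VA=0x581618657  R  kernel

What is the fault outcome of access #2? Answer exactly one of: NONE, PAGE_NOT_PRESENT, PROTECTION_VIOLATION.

Trace:
#0 VA=0x7C381381D (r,kernel):
  L0: frame=0x24 idx=31 entry=0x25007 [P=1 RW=1 US=1 PS=0]
  L1: frame=0x25 idx=28 entry=0x28007 [P=1 RW=1 US=1 PS=0]
  L2: frame=0x28 idx=19 entry=0x2B007 [P=1 RW=1 US=1 PS=0]
  ⇒ phys 0x2B81D  [3 reads]
#1 VA=0xC3806252 (r,kernel):
  L0: frame=0x24 idx=3 entry=0x2E007 [P=1 RW=1 US=1 PS=0]
  L1: frame=0x2E idx=28 entry=0x30007 [P=1 RW=1 US=1 PS=0]
  L2: frame=0x30 idx=6 entry=0x33007 [P=1 RW=1 US=1 PS=0]
  ⇒ phys 0x33252  [3 reads]
#2 VA=0xC3806252 (r,kernel):
  TLB hit vpn=0xC3806 → PA=0x33252
#3 VA=0x48300FD15 (r,kernel):
  L0: frame=0x24 idx=18 entry=0x36007 [P=1 RW=1 US=1 PS=0]
  L1: frame=0x36 idx=24 entry=0x3A007 [P=1 RW=1 US=1 PS=0]
  L2: frame=0x3A idx=15 entry=0x3B004 [P=0 RW=0 US=1 PS=0]
  ⇒ fault: PAGE_NOT_PRESENT  — 3 lookups
#4 VA=0x500417373 (r,kernel):
  L0: frame=0x24 idx=20 entry=0x3B007 [P=1 RW=1 US=1 PS=0]
  L1: frame=0x3B idx=2 entry=0x3C007 [P=1 RW=1 US=1 PS=0]
  L2: frame=0x3C idx=23 entry=0x3F007 [P=1 RW=1 US=1 PS=0]
  ⇒ phys 0x3F373  [3 reads]
#5 VA=0x581618657 (r,kernel):
  L0: frame=0x24 idx=22 entry=0x42007 [P=1 RW=1 US=1 PS=0]
  L1: frame=0x42 idx=11 entry=0x46007 [P=1 RW=1 US=1 PS=0]
  L2: frame=0x46 idx=24 entry=0x47007 [P=1 RW=1 US=1 PS=0]
  ⇒ phys 0x47657  [3 reads]

Access #2 fault: NONE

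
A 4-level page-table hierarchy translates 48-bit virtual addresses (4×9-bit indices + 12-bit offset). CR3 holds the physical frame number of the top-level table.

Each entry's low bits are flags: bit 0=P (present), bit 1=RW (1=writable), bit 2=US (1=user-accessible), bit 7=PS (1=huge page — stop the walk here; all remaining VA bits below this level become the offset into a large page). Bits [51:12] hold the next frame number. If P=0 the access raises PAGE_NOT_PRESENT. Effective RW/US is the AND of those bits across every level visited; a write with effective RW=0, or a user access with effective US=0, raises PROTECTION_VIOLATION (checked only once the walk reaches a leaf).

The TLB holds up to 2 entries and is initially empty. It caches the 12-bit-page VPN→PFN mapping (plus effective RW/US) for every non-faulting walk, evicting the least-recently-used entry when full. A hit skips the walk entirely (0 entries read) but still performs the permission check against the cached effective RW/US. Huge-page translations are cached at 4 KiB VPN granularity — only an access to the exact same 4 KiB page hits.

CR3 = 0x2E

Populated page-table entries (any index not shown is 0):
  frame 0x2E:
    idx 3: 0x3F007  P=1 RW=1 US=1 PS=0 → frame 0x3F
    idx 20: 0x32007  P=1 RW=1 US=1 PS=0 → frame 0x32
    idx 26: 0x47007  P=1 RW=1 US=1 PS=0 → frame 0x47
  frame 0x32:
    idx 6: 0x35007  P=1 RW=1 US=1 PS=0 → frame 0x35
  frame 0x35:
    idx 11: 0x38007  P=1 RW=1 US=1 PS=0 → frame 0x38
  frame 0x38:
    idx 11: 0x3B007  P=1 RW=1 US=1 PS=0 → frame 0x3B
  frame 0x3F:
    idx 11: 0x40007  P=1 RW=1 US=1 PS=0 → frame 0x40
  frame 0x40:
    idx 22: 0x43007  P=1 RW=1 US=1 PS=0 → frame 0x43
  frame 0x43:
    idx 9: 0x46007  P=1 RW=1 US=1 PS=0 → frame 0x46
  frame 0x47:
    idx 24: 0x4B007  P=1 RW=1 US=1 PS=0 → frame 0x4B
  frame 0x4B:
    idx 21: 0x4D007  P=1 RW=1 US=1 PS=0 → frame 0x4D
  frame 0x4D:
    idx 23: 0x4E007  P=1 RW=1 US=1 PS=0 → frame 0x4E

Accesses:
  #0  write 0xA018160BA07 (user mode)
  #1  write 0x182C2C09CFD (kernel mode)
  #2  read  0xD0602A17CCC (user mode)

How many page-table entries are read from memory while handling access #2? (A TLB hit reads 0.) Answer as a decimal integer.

Walk each access:
#0 VA=0xA018160BA07 (w,user):
  [0] read 0x2E idx=20: raw=0x32007 flags P=1 W=1 U=1 S=0
  [1] read 0x32 idx=6: raw=0x35007 flags P=1 W=1 U=1 S=0
  [2] read 0x35 idx=11: raw=0x38007 flags P=1 W=1 U=1 S=0
  [3] read 0x38 idx=11: raw=0x3B007 flags P=1 W=1 U=1 S=0
  ⇒ phys 0x3BA07  [4 reads]
#1 VA=0x182C2C09CFD (w,kernel):
  [0] read 0x2E idx=3: raw=0x3F007 flags P=1 W=1 U=1 S=0
  [1] read 0x3F idx=11: raw=0x40007 flags P=1 W=1 U=1 S=0
  [2] read 0x40 idx=22: raw=0x43007 flags P=1 W=1 U=1 S=0
  [3] read 0x43 idx=9: raw=0x46007 flags P=1 W=1 U=1 S=0
  ⇒ phys 0x46CFD  [4 reads]
#2 VA=0xD0602A17CCC (r,user):
  [0] read 0x2E idx=26: raw=0x47007 flags P=1 W=1 U=1 S=0
  [1] read 0x47 idx=24: raw=0x4B007 flags P=1 W=1 U=1 S=0
  [2] read 0x4B idx=21: raw=0x4D007 flags P=1 W=1 U=1 S=0
  [3] read 0x4D idx=23: raw=0x4E007 flags P=1 W=1 U=1 S=0
  ⇒ phys 0x4ECCC  [4 reads]

Entries read for #2: 4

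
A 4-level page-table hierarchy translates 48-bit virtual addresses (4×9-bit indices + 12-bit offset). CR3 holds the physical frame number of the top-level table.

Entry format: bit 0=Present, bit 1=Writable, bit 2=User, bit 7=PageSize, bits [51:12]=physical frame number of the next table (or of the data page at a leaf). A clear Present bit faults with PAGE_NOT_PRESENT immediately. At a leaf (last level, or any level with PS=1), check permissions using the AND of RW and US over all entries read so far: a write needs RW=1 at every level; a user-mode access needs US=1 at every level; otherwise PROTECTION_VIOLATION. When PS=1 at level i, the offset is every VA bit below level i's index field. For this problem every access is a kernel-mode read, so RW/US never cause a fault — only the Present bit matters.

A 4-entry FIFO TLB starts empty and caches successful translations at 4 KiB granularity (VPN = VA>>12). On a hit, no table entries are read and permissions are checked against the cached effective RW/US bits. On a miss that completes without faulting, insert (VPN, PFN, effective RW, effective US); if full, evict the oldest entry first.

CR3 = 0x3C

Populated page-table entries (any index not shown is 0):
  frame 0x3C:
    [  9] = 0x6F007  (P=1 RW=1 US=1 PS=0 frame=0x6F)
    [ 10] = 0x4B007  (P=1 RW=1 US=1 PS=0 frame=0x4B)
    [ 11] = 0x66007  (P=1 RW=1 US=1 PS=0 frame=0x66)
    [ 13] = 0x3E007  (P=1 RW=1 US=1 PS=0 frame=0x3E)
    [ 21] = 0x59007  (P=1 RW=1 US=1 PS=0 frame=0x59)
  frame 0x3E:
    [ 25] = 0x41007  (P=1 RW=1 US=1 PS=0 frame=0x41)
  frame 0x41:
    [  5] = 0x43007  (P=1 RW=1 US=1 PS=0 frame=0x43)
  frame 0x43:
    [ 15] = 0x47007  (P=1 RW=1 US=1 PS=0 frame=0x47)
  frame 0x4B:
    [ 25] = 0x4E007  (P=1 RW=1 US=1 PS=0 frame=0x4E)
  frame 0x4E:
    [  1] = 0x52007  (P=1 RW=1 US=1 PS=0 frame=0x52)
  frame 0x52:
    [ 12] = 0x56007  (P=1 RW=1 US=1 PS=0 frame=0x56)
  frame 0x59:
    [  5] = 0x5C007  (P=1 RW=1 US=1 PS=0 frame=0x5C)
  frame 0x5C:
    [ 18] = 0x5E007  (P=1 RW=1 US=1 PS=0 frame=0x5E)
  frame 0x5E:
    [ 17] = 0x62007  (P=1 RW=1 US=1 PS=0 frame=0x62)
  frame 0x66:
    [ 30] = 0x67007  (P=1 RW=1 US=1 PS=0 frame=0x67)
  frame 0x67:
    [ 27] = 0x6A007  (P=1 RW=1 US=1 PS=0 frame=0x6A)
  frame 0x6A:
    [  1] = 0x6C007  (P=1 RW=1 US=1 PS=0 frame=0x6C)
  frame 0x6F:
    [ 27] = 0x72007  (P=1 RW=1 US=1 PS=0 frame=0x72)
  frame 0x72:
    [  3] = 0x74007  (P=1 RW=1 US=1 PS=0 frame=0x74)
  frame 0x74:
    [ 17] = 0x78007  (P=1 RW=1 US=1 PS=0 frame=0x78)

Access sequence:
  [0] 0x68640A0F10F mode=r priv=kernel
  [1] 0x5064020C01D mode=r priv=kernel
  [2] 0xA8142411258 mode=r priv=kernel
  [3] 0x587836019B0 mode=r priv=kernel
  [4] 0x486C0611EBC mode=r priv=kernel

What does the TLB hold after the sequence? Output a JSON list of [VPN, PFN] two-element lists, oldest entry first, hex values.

Trace:
#0 VA=0x68640A0F10F (r,kernel):
  L0 @0x3C[13] → 0x3E007  P=1,RW=1,US=1,PS=0
  L1 @0x3E[25] → 0x41007  P=1,RW=1,US=1,PS=0
  L2 @0x41[5] → 0x43007  P=1,RW=1,US=1,PS=0
  L3 @0x43[15] → 0x47007  P=1,RW=1,US=1,PS=0
  ✓ 0x4710F  — 4 lookups
#1 VA=0x5064020C01D (r,kernel):
  L0 @0x3C[10] → 0x4B007  P=1,RW=1,US=1,PS=0
  L1 @0x4B[25] → 0x4E007  P=1,RW=1,US=1,PS=0
  L2 @0x4E[1] → 0x52007  P=1,RW=1,US=1,PS=0
  L3 @0x52[12] → 0x56007  P=1,RW=1,US=1,PS=0
  ✓ 0x5601D  — 4 lookups
#2 VA=0xA8142411258 (r,kernel):
  L0 @0x3C[21] → 0x59007  P=1,RW=1,US=1,PS=0
  L1 @0x59[5] → 0x5C007  P=1,RW=1,US=1,PS=0
  L2 @0x5C[18] → 0x5E007  P=1,RW=1,US=1,PS=0
  L3 @0x5E[17] → 0x62007  P=1,RW=1,US=1,PS=0
  ✓ 0x62258  — 4 lookups
#3 VA=0x587836019B0 (r,kernel):
  L0 @0x3C[11] → 0x66007  P=1,RW=1,US=1,PS=0
  L1 @0x66[30] → 0x67007  P=1,RW=1,US=1,PS=0
  L2 @0x67[27] → 0x6A007  P=1,RW=1,US=1,PS=0
  L3 @0x6A[1] → 0x6C007  P=1,RW=1,US=1,PS=0
  ✓ 0x6C9B0  — 4 lookups
#4 VA=0x486C0611EBC (r,kernel):
  L0 @0x3C[9] → 0x6F007  P=1,RW=1,US=1,PS=0
  L1 @0x6F[27] → 0x72007  P=1,RW=1,US=1,PS=0
  L2 @0x72[3] → 0x74007  P=1,RW=1,US=1,PS=0
  L3 @0x74[17] → 0x78007  P=1,RW=1,US=1,PS=0
  ✓ 0x78EBC  — 4 lookups

TLB: [["0x5064020C", "0x56"], ["0xA8142411", "0x62"], ["0x58783601", "0x6C"], ["0x486C0611", "0x78"]]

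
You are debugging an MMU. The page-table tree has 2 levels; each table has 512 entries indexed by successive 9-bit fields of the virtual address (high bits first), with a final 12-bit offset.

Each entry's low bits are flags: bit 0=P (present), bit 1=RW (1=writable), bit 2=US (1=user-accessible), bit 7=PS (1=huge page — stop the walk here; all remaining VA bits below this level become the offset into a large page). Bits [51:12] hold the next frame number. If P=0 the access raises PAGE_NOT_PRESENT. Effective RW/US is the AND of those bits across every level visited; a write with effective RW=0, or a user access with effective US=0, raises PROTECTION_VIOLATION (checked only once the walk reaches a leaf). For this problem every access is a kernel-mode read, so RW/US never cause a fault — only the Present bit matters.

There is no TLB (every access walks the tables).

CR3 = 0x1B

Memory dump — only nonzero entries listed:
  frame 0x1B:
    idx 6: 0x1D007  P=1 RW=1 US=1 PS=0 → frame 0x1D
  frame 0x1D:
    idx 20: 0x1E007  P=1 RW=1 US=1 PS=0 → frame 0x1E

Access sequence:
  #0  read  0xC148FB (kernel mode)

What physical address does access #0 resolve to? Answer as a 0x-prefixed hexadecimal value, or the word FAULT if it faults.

Trace:
#0 VA=0xC148FB (r,kernel):
  lvl0: tbl 0x1B, slot 6 ⇒ 0x1D007 (P1/RW1/US1/PS0)
  lvl1: tbl 0x1D, slot 20 ⇒ 0x1E007 (P1/RW1/US1/PS0)
  ⇒ phys 0x1E8FB  [2 reads]

Access #0 PA: 0x1E8FB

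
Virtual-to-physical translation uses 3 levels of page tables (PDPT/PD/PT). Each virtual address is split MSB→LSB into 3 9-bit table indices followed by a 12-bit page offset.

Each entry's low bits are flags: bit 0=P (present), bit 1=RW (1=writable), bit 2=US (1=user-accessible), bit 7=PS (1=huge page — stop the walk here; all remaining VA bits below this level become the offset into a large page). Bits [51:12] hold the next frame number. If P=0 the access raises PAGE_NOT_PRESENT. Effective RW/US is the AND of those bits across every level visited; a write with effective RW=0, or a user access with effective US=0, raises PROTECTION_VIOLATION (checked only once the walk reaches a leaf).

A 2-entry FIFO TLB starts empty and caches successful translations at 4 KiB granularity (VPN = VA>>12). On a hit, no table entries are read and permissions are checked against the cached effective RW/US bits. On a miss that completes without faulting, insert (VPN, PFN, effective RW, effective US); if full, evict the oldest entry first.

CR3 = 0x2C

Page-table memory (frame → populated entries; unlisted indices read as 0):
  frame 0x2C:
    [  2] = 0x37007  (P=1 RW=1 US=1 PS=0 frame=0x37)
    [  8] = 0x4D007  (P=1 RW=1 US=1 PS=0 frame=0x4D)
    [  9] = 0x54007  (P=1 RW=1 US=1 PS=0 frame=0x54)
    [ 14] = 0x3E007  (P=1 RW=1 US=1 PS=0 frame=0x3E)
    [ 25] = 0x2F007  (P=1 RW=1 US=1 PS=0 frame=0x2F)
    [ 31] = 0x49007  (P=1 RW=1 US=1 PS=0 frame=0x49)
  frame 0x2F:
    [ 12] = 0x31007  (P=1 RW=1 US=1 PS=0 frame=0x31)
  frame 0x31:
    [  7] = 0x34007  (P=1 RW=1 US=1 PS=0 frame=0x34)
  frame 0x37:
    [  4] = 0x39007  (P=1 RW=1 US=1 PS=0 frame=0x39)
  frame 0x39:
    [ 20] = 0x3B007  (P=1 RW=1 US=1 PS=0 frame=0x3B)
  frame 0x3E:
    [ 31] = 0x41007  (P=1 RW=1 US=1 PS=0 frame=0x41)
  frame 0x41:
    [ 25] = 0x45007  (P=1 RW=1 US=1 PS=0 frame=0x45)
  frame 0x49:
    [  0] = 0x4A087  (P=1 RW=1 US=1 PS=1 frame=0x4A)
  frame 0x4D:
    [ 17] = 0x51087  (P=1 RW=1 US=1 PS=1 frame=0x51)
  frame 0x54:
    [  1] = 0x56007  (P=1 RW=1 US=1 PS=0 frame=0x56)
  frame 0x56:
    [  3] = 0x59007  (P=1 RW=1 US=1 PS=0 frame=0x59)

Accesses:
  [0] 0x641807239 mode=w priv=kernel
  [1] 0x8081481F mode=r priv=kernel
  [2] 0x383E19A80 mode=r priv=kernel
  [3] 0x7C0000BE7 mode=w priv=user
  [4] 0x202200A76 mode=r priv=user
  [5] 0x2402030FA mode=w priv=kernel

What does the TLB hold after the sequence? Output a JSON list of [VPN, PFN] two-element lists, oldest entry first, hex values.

Trace:
#0 VA=0x641807239 (w,kernel):
  L0 @0x2C[25] → 0x2F007  P=1,RW=1,US=1,PS=0
  L1 @0x2F[12] → 0x31007  P=1,RW=1,US=1,PS=0
  L2 @0x31[7] → 0x34007  P=1,RW=1,US=1,PS=0
  ⇒ phys 0x34239  [3 reads]
#1 VA=0x8081481F (r,kernel):
  L0 @0x2C[2] → 0x37007  P=1,RW=1,US=1,PS=0
  L1 @0x37[4] → 0x39007  P=1,RW=1,US=1,PS=0
  L2 @0x39[20] → 0x3B007  P=1,RW=1,US=1,PS=0
  ⇒ phys 0x3B81F  [3 reads]
#2 VA=0x383E19A80 (r,kernel):
  L0 @0x2C[14] → 0x3E007  P=1,RW=1,US=1,PS=0
  L1 @0x3E[31] → 0x41007  P=1,RW=1,US=1,PS=0
  L2 @0x41[25] → 0x45007  P=1,RW=1,US=1,PS=0
  ⇒ phys 0x45A80  [3 reads]
#3 VA=0x7C0000BE7 (w,user):
  L0 @0x2C[31] → 0x49007  P=1,RW=1,US=1,PS=0
  L1 @0x49[0] → 0x4A087  P=1,RW=1,US=1,PS=1
  ⇒ phys 0x4ABE7 (huge @L1)  [2 reads]
#4 VA=0x202200A76 (r,user):
  L0 @0x2C[8] → 0x4D007  P=1,RW=1,US=1,PS=0
  L1 @0x4D[17] → 0x51087  P=1,RW=1,US=1,PS=1
  ⇒ phys 0x51A76 (huge @L1)  [2 reads]
#5 VA=0x2402030FA (w,kernel):
  L0 @0x2C[9] → 0x54007  P=1,RW=1,US=1,PS=0
  L1 @0x54[1] → 0x56007  P=1,RW=1,US=1,PS=0
  L2 @0x56[3] → 0x59007  P=1,RW=1,US=1,PS=0
  ⇒ phys 0x590FA  [3 reads]

TLB: [["0x202200", "0x51"], ["0x240203", "0x59"]]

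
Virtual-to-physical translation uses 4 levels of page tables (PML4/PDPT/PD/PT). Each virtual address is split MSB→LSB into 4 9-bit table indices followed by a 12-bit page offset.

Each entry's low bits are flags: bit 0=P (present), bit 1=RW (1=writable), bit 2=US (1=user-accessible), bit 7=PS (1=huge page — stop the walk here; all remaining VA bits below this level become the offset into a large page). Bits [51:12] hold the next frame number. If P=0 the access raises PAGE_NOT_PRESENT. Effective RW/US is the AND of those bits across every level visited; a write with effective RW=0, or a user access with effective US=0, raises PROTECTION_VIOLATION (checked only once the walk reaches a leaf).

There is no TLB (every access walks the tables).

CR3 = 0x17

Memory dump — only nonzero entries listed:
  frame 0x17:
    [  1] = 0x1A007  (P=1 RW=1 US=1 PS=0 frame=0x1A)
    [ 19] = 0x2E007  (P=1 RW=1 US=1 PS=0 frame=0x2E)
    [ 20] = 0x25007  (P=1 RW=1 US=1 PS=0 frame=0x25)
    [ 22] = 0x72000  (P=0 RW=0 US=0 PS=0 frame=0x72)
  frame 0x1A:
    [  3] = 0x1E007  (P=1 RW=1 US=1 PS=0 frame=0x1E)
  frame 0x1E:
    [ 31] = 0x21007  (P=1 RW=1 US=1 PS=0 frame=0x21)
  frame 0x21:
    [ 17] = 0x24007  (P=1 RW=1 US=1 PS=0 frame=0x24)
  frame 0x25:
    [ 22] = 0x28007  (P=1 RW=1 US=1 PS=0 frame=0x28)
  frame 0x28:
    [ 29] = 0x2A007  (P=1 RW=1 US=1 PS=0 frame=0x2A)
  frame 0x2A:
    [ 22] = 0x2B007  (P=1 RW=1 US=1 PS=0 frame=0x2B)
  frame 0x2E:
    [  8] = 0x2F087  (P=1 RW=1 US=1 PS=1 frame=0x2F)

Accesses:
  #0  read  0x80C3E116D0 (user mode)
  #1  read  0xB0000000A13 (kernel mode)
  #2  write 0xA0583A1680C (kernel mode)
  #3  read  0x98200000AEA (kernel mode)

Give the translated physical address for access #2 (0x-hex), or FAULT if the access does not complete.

Walk each access:
#0 VA=0x80C3E116D0 (r,user):
  L0: frame=0x17 idx=1 entry=0x1A007 [P=1 RW=1 US=1 PS=0]
  L1: frame=0x1A idx=3 entry=0x1E007 [P=1 RW=1 US=1 PS=0]
  L2: frame=0x1E idx=31 entry=0x21007 [P=1 RW=1 US=1 PS=0]
  L3: frame=0x21 idx=17 entry=0x24007 [P=1 RW=1 US=1 PS=0]
  → PA=0x246D0  (4 entries read)
#1 VA=0xB0000000A13 (r,kernel):
  L0: frame=0x17 idx=22 entry=0x72000 [P=0 RW=0 US=0 PS=0]
  → PAGE_NOT_PRESENT  (1 entries read)
#2 VA=0xA0583A1680C (w,kernel):
  L0: frame=0x17 idx=20 entry=0x25007 [P=1 RW=1 US=1 PS=0]
  L1: frame=0x25 idx=22 entry=0x28007 [P=1 RW=1 US=1 PS=0]
  L2: frame=0x28 idx=29 entry=0x2A007 [P=1 RW=1 US=1 PS=0]
  L3: frame=0x2A idx=22 entry=0x2B007 [P=1 RW=1 US=1 PS=0]
  → PA=0x2B80C  (4 entries read)
#3 VA=0x98200000AEA (r,kernel):
  L0: frame=0x17 idx=19 entry=0x2E007 [P=1 RW=1 US=1 PS=0]
  L1: frame=0x2E idx=8 entry=0x2F087 [P=1 RW=1 US=1 PS=1]
  → PA=0x2FAEA (huge @L1)  (2 entries read)

Access #2 PA: 0x2B80C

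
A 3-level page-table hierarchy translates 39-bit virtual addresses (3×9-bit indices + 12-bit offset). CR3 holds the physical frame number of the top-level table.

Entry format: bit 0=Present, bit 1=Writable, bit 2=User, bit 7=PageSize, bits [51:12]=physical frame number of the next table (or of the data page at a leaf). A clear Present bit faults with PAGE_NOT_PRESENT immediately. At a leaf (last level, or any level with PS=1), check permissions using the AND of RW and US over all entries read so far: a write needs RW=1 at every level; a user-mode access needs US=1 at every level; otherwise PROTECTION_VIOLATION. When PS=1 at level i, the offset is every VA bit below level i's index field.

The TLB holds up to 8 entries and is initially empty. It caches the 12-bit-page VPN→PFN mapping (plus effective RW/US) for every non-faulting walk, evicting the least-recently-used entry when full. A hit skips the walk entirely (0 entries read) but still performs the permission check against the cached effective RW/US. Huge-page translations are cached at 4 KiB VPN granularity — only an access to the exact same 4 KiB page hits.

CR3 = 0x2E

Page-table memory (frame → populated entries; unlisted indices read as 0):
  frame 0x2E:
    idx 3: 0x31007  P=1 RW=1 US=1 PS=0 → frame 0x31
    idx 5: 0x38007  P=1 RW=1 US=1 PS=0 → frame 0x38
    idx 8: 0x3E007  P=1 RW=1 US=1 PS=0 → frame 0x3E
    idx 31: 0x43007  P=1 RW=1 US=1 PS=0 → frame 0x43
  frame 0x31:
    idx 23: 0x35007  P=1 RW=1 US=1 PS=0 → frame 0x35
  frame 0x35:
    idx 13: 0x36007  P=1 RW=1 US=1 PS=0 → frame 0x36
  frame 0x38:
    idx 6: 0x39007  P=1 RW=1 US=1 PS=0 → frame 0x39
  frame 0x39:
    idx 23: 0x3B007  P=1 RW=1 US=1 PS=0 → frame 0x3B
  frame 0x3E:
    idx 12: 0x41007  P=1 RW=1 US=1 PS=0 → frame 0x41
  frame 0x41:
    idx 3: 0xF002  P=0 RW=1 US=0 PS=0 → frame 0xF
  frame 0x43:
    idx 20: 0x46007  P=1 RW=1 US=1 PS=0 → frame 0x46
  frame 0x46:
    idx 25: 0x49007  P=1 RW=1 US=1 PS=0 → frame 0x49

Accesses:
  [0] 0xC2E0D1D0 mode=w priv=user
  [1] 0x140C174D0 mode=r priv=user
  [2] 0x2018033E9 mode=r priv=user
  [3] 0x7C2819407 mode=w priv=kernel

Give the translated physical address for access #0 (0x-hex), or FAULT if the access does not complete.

Trace:
#0 VA=0xC2E0D1D0 (w,user):
  lvl0: tbl 0x2E, slot 3 ⇒ 0x31007 (P1/RW1/US1/PS0)
  lvl1: tbl 0x31, slot 23 ⇒ 0x35007 (P1/RW1/US1/PS0)
  lvl2: tbl 0x35, slot 13 ⇒ 0x36007 (P1/RW1/US1/PS0)
  → PA=0x361D0  (3 entries read)
#1 VA=0x140C174D0 (r,user):
  lvl0: tbl 0x2E, slot 5 ⇒ 0x38007 (P1/RW1/US1/PS0)
  lvl1: tbl 0x38, slot 6 ⇒ 0x39007 (P1/RW1/US1/PS0)
  lvl2: tbl 0x39, slot 23 ⇒ 0x3B007 (P1/RW1/US1/PS0)
  → PA=0x3B4D0  (3 entries read)
#2 VA=0x2018033E9 (r,user):
  lvl0: tbl 0x2E, slot 8 ⇒ 0x3E007 (P1/RW1/US1/PS0)
  lvl1: tbl 0x3E, slot 12 ⇒ 0x41007 (P1/RW1/US1/PS0)
  lvl2: tbl 0x41, slot 3 ⇒ 0xF002 (P0/RW1/US0/PS0)
  ✗ PAGE_NOT_PRESENT  [3 reads]
#3 VA=0x7C2819407 (w,kernel):
  lvl0: tbl 0x2E, slot 31 ⇒ 0x43007 (P1/RW1/US1/PS0)
  lvl1: tbl 0x43, slot 20 ⇒ 0x46007 (P1/RW1/US1/PS0)
  lvl2: tbl 0x46, slot 25 ⇒ 0x49007 (P1/RW1/US1/PS0)
  → PA=0x49407  (3 entries read)

Access #0 PA: 0x361D0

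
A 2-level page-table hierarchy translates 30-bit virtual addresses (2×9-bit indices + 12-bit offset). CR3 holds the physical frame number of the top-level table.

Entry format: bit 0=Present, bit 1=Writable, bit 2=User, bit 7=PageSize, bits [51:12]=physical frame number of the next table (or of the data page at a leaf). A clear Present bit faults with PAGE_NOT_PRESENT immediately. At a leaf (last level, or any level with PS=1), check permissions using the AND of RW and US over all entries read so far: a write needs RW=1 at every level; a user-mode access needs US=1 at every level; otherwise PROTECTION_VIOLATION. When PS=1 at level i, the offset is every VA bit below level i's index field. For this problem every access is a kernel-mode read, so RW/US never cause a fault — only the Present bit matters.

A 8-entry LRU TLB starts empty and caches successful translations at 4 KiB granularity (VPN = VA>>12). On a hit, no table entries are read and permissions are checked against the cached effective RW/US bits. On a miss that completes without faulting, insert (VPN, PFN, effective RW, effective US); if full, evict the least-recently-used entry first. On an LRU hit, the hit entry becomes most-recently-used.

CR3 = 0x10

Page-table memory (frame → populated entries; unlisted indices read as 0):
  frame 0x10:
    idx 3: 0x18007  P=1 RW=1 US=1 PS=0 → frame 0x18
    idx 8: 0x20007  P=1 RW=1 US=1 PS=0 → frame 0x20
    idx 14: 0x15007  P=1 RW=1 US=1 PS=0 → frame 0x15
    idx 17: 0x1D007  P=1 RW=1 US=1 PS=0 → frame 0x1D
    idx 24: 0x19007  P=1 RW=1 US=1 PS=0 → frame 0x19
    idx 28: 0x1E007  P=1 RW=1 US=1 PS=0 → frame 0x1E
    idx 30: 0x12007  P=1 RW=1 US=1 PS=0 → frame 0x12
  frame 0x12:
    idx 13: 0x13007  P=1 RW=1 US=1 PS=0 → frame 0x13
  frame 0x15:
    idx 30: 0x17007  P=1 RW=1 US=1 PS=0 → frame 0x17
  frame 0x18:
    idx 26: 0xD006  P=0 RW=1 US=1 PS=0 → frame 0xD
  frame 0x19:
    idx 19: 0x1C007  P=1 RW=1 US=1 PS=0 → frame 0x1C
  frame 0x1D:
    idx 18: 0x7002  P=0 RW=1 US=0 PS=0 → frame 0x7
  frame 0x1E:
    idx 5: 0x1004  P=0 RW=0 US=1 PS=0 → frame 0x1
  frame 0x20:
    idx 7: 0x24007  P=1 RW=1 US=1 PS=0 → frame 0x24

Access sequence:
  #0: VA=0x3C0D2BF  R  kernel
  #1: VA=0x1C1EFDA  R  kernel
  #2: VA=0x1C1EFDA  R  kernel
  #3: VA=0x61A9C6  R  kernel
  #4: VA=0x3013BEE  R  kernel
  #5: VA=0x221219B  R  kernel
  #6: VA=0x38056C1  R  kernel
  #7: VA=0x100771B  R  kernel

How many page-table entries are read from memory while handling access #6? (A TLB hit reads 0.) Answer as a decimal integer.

Walk each access:
#0 VA=0x3C0D2BF (r,kernel):
  [0] read 0x10 idx=30: raw=0x12007 flags P=1 W=1 U=1 S=0
  [1] read 0x12 idx=13: raw=0x13007 flags P=1 W=1 U=1 S=0
  → PA=0x132BF  (2 entries read)
#1 VA=0x1C1EFDA (r,kernel):
  [0] read 0x10 idx=14: raw=0x15007 flags P=1 W=1 U=1 S=0
  [1] read 0x15 idx=30: raw=0x17007 flags P=1 W=1 U=1 S=0
  → PA=0x17FDA  (2 entries read)
#2 VA=0x1C1EFDA (r,kernel):
  TLB hit vpn=0x1C1E → PA=0x17FDA
#3 VA=0x61A9C6 (r,kernel):
  [0] read 0x10 idx=3: raw=0x18007 flags P=1 W=1 U=1 S=0
  [1] read 0x18 idx=26: raw=0xD006 flags P=0 W=1 U=1 S=0
  ⇒ fault: PAGE_NOT_PRESENT  — 2 lookups
#4 VA=0x3013BEE (r,kernel):
  [0] read 0x10 idx=24: raw=0x19007 flags P=1 W=1 U=1 S=0
  [1] read 0x19 idx=19: raw=0x1C007 flags P=1 W=1 U=1 S=0
  → PA=0x1CBEE  (2 entries read)
#5 VA=0x221219B (r,kernel):
  [0] read 0x10 idx=17: raw=0x1D007 flags P=1 W=1 U=1 S=0
  [1] read 0x1D idx=18: raw=0x7002 flags P=0 W=1 U=0 S=0
  ⇒ fault: PAGE_NOT_PRESENT  — 2 lookups
#6 VA=0x38056C1 (r,kernel):
  [0] read 0x10 idx=28: raw=0x1E007 flags P=1 W=1 U=1 S=0
  [1] read 0x1E idx=5: raw=0x1004 flags P=0 W=0 U=1 S=0
  ⇒ fault: PAGE_NOT_PRESENT  — 2 lookups
#7 VA=0x100771B (r,kernel):
  [0] read 0x10 idx=8: raw=0x20007 flags P=1 W=1 U=1 S=0
  [1] read 0x20 idx=7: raw=0x24007 flags P=1 W=1 U=1 S=0
  → PA=0x2471B  (2 entries read)

Entries read for #6: 2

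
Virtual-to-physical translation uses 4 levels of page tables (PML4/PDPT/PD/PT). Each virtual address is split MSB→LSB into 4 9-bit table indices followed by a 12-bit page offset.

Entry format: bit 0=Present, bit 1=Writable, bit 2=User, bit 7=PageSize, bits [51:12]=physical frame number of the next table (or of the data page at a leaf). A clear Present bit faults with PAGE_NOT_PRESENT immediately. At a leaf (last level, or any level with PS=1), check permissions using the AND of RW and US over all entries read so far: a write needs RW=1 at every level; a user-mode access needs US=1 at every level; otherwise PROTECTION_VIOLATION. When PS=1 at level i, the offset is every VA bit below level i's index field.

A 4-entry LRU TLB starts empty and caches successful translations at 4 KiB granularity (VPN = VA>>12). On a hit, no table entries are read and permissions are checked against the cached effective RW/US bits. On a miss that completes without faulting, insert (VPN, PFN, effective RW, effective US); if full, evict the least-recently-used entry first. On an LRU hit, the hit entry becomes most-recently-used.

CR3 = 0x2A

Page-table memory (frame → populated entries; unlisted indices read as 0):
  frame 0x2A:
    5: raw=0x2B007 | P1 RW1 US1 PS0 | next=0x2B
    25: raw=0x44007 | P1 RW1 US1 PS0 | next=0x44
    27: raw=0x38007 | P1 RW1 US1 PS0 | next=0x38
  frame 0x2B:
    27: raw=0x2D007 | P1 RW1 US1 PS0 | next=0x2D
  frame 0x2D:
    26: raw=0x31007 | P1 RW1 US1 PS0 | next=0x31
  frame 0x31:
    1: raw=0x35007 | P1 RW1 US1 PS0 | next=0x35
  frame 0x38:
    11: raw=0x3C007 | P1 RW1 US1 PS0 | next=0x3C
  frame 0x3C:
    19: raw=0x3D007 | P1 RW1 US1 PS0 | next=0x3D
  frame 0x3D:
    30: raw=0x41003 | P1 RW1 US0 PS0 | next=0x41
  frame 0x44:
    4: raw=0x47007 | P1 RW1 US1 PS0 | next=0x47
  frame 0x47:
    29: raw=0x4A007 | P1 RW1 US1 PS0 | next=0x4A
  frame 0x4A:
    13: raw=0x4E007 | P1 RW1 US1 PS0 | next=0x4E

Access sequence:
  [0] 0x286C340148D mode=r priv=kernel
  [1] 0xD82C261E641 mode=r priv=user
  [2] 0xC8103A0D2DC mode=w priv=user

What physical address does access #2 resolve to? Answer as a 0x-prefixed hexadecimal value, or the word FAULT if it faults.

Trace:
#0 VA=0x286C340148D (r,kernel):
  lvl0: tbl 0x2A, slot 5 ⇒ 0x2B007 (P1/RW1/US1/PS0)
  lvl1: tbl 0x2B, slot 27 ⇒ 0x2D007 (P1/RW1/US1/PS0)
  lvl2: tbl 0x2D, slot 26 ⇒ 0x31007 (P1/RW1/US1/PS0)
  lvl3: tbl 0x31, slot 1 ⇒ 0x35007 (P1/RW1/US1/PS0)
  → PA=0x3548D  (4 entries read)
#1 VA=0xD82C261E641 (r,user):
  lvl0: tbl 0x2A, slot 27 ⇒ 0x38007 (P1/RW1/US1/PS0)
  lvl1: tbl 0x38, slot 11 ⇒ 0x3C007 (P1/RW1/US1/PS0)
  lvl2: tbl 0x3C, slot 19 ⇒ 0x3D007 (P1/RW1/US1/PS0)
  lvl3: tbl 0x3D, slot 30 ⇒ 0x41003 (P1/RW1/US0/PS0)
  ⇒ fault: PROTECTION_VIOLATION  — 4 lookups
#2 VA=0xC8103A0D2DC (w,user):
  lvl0: tbl 0x2A, slot 25 ⇒ 0x44007 (P1/RW1/US1/PS0)
  lvl1: tbl 0x44, slot 4 ⇒ 0x47007 (P1/RW1/US1/PS0)
  lvl2: tbl 0x47, slot 29 ⇒ 0x4A007 (P1/RW1/US1/PS0)
  lvl3: tbl 0x4A, slot 13 ⇒ 0x4E007 (P1/RW1/US1/PS0)
  → PA=0x4E2DC  (4 entries read)

Access #2 PA: 0x4E2DC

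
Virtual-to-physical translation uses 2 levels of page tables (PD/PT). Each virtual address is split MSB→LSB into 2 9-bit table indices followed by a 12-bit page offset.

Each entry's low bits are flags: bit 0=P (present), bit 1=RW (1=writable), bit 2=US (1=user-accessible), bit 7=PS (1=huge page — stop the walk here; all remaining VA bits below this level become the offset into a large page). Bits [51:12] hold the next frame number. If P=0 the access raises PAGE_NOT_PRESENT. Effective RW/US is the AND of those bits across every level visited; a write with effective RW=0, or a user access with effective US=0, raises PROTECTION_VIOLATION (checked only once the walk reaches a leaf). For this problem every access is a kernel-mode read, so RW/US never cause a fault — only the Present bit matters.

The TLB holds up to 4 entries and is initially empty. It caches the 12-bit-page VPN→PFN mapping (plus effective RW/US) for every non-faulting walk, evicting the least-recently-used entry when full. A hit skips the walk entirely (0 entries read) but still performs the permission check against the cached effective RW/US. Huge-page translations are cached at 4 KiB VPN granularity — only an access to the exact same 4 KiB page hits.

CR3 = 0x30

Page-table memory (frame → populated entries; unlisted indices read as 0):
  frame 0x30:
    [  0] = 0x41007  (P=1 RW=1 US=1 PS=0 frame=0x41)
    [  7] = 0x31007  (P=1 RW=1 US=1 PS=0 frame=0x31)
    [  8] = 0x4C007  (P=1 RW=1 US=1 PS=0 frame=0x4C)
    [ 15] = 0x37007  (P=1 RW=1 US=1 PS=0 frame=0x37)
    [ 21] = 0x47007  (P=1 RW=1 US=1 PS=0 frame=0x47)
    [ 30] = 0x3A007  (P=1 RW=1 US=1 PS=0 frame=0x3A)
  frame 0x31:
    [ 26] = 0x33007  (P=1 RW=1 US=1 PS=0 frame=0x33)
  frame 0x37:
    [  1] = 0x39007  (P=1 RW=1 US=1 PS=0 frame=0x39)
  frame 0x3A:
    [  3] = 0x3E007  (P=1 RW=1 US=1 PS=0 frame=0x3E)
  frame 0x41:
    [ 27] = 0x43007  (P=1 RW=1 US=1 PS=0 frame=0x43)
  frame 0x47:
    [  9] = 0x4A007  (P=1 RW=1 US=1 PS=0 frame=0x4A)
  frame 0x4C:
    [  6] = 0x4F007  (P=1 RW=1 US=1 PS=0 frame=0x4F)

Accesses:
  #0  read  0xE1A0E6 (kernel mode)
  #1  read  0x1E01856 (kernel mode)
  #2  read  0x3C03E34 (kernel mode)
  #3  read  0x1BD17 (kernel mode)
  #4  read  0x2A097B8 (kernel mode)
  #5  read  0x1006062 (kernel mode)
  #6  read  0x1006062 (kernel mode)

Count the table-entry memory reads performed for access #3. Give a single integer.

Trace:
#0 VA=0xE1A0E6 (r,kernel):
  L0 @0x30[7] → 0x31007  P=1,RW=1,US=1,PS=0
  L1 @0x31[26] → 0x33007  P=1,RW=1,US=1,PS=0
  ⇒ phys 0x330E6  [2 reads]
#1 VA=0x1E01856 (r,kernel):
  L0 @0x30[15] → 0x37007  P=1,RW=1,US=1,PS=0
  L1 @0x37[1] → 0x39007  P=1,RW=1,US=1,PS=0
  ⇒ phys 0x39856  [2 reads]
#2 VA=0x3C03E34 (r,kernel):
  L0 @0x30[30] → 0x3A007  P=1,RW=1,US=1,PS=0
  L1 @0x3A[3] → 0x3E007  P=1,RW=1,US=1,PS=0
  ⇒ phys 0x3EE34  [2 reads]
#3 VA=0x1BD17 (r,kernel):
  L0 @0x30[0] → 0x41007  P=1,RW=1,US=1,PS=0
  L1 @0x41[27] → 0x43007  P=1,RW=1,US=1,PS=0
  ⇒ phys 0x43D17  [2 reads]
#4 VA=0x2A097B8 (r,kernel):
  L0 @0x30[21] → 0x47007  P=1,RW=1,US=1,PS=0
  L1 @0x47[9] → 0x4A007  P=1,RW=1,US=1,PS=0
  ⇒ phys 0x4A7B8  [2 reads]
#5 VA=0x1006062 (r,kernel):
  L0 @0x30[8] → 0x4C007  P=1,RW=1,US=1,PS=0
  L1 @0x4C[6] → 0x4F007  P=1,RW=1,US=1,PS=0
  ⇒ phys 0x4F062  [2 reads]
#6 VA=0x1006062 (r,kernel):
  TLB hit vpn=0x1006 → PA=0x4F062

Entries read for #3: 2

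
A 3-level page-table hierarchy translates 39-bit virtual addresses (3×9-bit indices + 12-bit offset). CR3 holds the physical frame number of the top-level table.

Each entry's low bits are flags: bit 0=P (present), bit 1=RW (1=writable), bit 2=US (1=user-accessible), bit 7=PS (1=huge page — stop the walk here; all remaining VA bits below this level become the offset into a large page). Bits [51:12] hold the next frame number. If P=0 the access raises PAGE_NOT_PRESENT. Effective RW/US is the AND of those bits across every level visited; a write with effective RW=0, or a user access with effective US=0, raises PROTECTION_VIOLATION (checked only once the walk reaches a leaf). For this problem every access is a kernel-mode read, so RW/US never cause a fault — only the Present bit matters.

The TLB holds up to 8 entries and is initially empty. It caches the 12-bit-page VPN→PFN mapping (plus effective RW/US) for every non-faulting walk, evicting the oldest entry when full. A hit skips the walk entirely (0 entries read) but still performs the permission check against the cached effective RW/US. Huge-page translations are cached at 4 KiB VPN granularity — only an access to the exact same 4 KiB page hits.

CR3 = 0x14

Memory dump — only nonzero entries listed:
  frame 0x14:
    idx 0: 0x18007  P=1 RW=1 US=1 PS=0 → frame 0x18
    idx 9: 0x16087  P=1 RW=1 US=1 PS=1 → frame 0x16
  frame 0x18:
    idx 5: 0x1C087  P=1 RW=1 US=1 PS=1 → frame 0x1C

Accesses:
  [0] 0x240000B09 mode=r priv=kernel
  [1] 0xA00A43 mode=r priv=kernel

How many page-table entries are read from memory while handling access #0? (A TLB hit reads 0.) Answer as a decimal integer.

Walk each access:
#0 VA=0x240000B09 (r,kernel):
  [0] read 0x14 idx=9: raw=0x16087 flags P=1 W=1 U=1 S=1
  ⇒ phys 0x16B09 (huge @L0)  [1 reads]
#1 VA=0xA00A43 (r,kernel):
  [0] read 0x14 idx=0: raw=0x18007 flags P=1 W=1 U=1 S=0
  [1] read 0x18 idx=5: raw=0x1C087 flags P=1 W=1 U=1 S=1
  ⇒ phys 0x1CA43 (huge @L1)  [2 reads]

Entries read for #0: 1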